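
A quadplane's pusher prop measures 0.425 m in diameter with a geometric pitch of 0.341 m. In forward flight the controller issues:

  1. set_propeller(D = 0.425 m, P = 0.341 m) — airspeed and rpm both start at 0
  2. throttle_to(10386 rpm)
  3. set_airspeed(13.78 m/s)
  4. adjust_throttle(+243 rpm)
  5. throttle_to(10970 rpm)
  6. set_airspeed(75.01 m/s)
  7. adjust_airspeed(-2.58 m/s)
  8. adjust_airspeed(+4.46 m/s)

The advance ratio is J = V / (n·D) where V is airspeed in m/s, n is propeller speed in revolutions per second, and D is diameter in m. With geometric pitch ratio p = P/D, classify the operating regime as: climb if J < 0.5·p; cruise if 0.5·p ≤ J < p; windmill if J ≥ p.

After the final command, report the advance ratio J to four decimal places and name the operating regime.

J = 0.9895, regime = windmill

set_propeller: D = 0.425 m, P = 0.341 m (p = P/D = 0.802353); state ← (V=0, rpm=0)
throttle_to(10386): rpm ← 10386
set_airspeed(13.78): V ← 13.78 m/s
adjust_throttle(+243): rpm ← 10386 +243 = 10629
throttle_to(10970): rpm ← 10970
set_airspeed(75.01): V ← 75.01 m/s
adjust_airspeed(-2.58): V ← 75.01 -2.58 = 72.43 m/s
adjust_airspeed(+4.46): V ← 72.43 +4.46 = 76.89 m/s
final state: V = 76.89 m/s, rpm = 10970 → n = rpm/60 = 182.833333 rev/s
J = V / (n·D) = 76.89 / (182.833333 × 0.425) = 0.989522
regime bands: climb J<0.4012 | cruise [0.4012, 0.8024) | windmill J≥0.8024
J = 0.9895 → windmill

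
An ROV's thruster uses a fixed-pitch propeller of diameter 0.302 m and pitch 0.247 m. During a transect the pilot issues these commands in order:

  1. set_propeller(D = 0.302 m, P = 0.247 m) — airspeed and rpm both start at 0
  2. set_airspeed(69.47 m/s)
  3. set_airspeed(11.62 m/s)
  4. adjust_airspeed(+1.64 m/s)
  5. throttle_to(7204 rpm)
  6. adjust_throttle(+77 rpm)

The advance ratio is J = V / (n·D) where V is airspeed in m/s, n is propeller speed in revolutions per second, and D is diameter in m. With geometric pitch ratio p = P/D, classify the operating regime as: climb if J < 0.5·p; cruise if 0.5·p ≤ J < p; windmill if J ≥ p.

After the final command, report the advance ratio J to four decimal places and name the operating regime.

J = 0.3618, regime = climb

set_propeller: D = 0.302 m, P = 0.247 m (p = P/D = 0.817881); state ← (V=0, rpm=0)
set_airspeed(69.47): V ← 69.47 m/s
set_airspeed(11.62): V ← 11.62 m/s
adjust_airspeed(+1.64): V ← 11.62 +1.64 = 13.26 m/s
throttle_to(7204): rpm ← 7204
adjust_throttle(+77): rpm ← 7204 +77 = 7281
final state: V = 13.26 m/s, rpm = 7281 → n = rpm/60 = 121.350000 rev/s
J = V / (n·D) = 13.26 / (121.350000 × 0.302) = 0.361824
regime bands: climb J<0.4089 | cruise [0.4089, 0.8179) | windmill J≥0.8179
J = 0.3618 → climb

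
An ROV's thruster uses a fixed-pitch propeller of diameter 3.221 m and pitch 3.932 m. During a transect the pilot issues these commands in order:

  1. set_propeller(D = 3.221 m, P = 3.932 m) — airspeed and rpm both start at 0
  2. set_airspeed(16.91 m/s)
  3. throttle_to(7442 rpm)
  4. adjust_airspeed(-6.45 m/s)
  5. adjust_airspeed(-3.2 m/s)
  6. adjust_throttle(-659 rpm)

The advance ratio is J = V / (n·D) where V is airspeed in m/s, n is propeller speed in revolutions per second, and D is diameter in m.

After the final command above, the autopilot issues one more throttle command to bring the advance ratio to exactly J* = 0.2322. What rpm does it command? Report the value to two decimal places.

rpm = 582.42

set_propeller: D = 3.221 m, P = 3.932 m (p = P/D = 1.220739); state ← (V=0, rpm=0)
set_airspeed(16.91): V ← 16.91 m/s
throttle_to(7442): rpm ← 7442
adjust_airspeed(-6.45): V ← 16.91 -6.45 = 10.46 m/s
adjust_airspeed(-3.2): V ← 10.46 -3.2 = 7.26 m/s
adjust_throttle(-659): rpm ← 7442 -659 = 6783
final state: V = 7.26 m/s, rpm = 6783 → n = rpm/60 = 113.050000 rev/s
target J* = 0.2322; solve J* = V/(n·D) for n: n = V/(J*·D) = 7.26/(0.2322 × 3.221) = 9.706970 rev/s
rpm = 60·n = 582.418191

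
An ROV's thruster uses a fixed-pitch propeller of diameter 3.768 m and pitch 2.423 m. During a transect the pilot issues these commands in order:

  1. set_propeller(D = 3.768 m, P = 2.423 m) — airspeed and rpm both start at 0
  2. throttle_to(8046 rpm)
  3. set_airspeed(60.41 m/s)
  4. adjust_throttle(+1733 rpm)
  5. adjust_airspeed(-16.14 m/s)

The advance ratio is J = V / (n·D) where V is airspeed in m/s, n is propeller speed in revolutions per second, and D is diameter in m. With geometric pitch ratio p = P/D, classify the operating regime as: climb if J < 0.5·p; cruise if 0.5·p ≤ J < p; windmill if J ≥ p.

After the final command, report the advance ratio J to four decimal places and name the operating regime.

set_propeller: D = 3.768 m, P = 2.423 m (p = P/D = 0.643047); state ← (V=0, rpm=0)
throttle_to(8046): rpm ← 8046
set_airspeed(60.41): V ← 60.41 m/s
adjust_throttle(+1733): rpm ← 8046 +1733 = 9779
adjust_airspeed(-16.14): V ← 60.41 -16.14 = 44.27 m/s
final state: V = 44.27 m/s, rpm = 9779 → n = rpm/60 = 162.983333 rev/s
J = V / (n·D) = 44.27 / (162.983333 × 3.768) = 0.072087
regime bands: climb J<0.3215 | cruise [0.3215, 0.6430) | windmill J≥0.6430
J = 0.0721 → climb

J = 0.0721, regime = climb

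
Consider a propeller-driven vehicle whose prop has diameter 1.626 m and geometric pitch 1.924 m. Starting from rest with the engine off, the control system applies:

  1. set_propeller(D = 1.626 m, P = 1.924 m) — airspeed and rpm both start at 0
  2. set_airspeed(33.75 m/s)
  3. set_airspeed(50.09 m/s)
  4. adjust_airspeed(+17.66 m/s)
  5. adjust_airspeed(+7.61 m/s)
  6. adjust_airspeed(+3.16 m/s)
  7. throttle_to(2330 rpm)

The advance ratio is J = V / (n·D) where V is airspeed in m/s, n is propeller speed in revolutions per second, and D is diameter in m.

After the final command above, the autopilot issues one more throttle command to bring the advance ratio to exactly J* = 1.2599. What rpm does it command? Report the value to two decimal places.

set_propeller: D = 1.626 m, P = 1.924 m (p = P/D = 1.183272); state ← (V=0, rpm=0)
set_airspeed(33.75): V ← 33.75 m/s
set_airspeed(50.09): V ← 50.09 m/s
adjust_airspeed(+17.66): V ← 50.09 +17.66 = 67.75 m/s
adjust_airspeed(+7.61): V ← 67.75 +7.61 = 75.36 m/s
adjust_airspeed(+3.16): V ← 75.36 +3.16 = 78.52 m/s
throttle_to(2330): rpm ← 2330
final state: V = 78.52 m/s, rpm = 2330 → n = rpm/60 = 38.833333 rev/s
target J* = 1.2599; solve J* = V/(n·D) for n: n = V/(J*·D) = 78.52/(1.2599 × 1.626) = 38.328663 rev/s
rpm = 60·n = 2299.719799

rpm = 2299.72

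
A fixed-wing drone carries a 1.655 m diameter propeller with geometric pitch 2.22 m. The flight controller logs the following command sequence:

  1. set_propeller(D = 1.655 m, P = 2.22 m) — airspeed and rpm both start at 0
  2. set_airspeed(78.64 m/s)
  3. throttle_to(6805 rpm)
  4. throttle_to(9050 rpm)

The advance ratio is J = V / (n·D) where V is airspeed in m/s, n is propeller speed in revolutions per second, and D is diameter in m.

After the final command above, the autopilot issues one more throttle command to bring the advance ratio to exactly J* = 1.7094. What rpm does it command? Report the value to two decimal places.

rpm = 1667.83

set_propeller: D = 1.655 m, P = 2.22 m (p = P/D = 1.341390); state ← (V=0, rpm=0)
set_airspeed(78.64): V ← 78.64 m/s
throttle_to(6805): rpm ← 6805
throttle_to(9050): rpm ← 9050
final state: V = 78.64 m/s, rpm = 9050 → n = rpm/60 = 150.833333 rev/s
target J* = 1.7094; solve J* = V/(n·D) for n: n = V/(J*·D) = 78.64/(1.7094 × 1.655) = 27.797248 rev/s
rpm = 60·n = 1667.834900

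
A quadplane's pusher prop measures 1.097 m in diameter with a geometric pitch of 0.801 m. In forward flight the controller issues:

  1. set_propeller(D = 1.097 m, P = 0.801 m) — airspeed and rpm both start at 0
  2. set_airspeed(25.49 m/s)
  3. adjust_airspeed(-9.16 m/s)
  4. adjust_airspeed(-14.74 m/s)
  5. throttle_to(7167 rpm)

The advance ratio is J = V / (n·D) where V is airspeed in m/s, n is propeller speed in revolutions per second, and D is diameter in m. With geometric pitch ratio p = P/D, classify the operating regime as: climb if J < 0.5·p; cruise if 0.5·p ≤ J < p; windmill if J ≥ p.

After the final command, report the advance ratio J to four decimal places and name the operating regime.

set_propeller: D = 1.097 m, P = 0.801 m (p = P/D = 0.730173); state ← (V=0, rpm=0)
set_airspeed(25.49): V ← 25.49 m/s
adjust_airspeed(-9.16): V ← 25.49 -9.16 = 16.33 m/s
adjust_airspeed(-14.74): V ← 16.33 -14.74 = 1.59 m/s
throttle_to(7167): rpm ← 7167
final state: V = 1.59 m/s, rpm = 7167 → n = rpm/60 = 119.450000 rev/s
J = V / (n·D) = 1.59 / (119.450000 × 1.097) = 0.012134
regime bands: climb J<0.3651 | cruise [0.3651, 0.7302) | windmill J≥0.7302
J = 0.0121 → climb

J = 0.0121, regime = climb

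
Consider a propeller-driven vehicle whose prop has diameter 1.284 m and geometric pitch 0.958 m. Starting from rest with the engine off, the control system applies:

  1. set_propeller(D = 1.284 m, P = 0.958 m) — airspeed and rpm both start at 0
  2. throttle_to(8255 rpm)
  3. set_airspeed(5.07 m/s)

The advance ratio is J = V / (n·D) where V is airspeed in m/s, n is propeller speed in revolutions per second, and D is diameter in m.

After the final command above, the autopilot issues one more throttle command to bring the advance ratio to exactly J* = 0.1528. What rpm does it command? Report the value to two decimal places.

set_propeller: D = 1.284 m, P = 0.958 m (p = P/D = 0.746106); state ← (V=0, rpm=0)
throttle_to(8255): rpm ← 8255
set_airspeed(5.07): V ← 5.07 m/s
final state: V = 5.07 m/s, rpm = 8255 → n = rpm/60 = 137.583333 rev/s
target J* = 0.1528; solve J* = V/(n·D) for n: n = V/(J*·D) = 5.07/(0.1528 × 1.284) = 25.841611 rev/s
rpm = 60·n = 1550.496648

rpm = 1550.50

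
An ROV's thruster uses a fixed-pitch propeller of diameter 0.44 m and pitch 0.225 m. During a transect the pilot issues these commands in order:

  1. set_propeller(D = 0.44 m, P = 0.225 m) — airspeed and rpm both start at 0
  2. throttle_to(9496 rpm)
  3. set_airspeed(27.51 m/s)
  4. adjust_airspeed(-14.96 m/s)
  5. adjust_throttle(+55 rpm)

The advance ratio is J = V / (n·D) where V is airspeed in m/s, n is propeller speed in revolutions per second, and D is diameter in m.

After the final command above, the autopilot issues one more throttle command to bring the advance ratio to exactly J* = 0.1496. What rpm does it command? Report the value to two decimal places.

rpm = 11439.60

set_propeller: D = 0.44 m, P = 0.225 m (p = P/D = 0.511364); state ← (V=0, rpm=0)
throttle_to(9496): rpm ← 9496
set_airspeed(27.51): V ← 27.51 m/s
adjust_airspeed(-14.96): V ← 27.51 -14.96 = 12.55 m/s
adjust_throttle(+55): rpm ← 9496 +55 = 9551
final state: V = 12.55 m/s, rpm = 9551 → n = rpm/60 = 159.183333 rev/s
target J* = 0.1496; solve J* = V/(n·D) for n: n = V/(J*·D) = 12.55/(0.1496 × 0.44) = 190.659942 rev/s
rpm = 60·n = 11439.596500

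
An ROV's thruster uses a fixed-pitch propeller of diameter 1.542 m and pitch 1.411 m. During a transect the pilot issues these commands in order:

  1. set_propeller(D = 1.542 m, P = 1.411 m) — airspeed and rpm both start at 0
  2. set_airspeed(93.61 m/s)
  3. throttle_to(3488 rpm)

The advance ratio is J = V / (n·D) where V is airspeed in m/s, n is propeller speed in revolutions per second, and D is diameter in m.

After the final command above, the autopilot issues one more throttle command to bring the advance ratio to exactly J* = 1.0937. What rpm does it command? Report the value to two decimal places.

rpm = 3330.36

set_propeller: D = 1.542 m, P = 1.411 m (p = P/D = 0.915045); state ← (V=0, rpm=0)
set_airspeed(93.61): V ← 93.61 m/s
throttle_to(3488): rpm ← 3488
final state: V = 93.61 m/s, rpm = 3488 → n = rpm/60 = 58.133333 rev/s
target J* = 1.0937; solve J* = V/(n·D) for n: n = V/(J*·D) = 93.61/(1.0937 × 1.542) = 55.505965 rev/s
rpm = 60·n = 3330.357915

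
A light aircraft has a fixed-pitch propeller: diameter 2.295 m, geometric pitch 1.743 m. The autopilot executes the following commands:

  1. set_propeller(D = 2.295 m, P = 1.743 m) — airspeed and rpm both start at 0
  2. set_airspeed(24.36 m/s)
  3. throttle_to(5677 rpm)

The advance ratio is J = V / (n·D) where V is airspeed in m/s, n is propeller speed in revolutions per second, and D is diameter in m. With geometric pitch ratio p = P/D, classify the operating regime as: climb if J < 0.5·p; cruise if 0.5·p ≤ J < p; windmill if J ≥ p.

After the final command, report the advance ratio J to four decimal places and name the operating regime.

set_propeller: D = 2.295 m, P = 1.743 m (p = P/D = 0.759477); state ← (V=0, rpm=0)
set_airspeed(24.36): V ← 24.36 m/s
throttle_to(5677): rpm ← 5677
final state: V = 24.36 m/s, rpm = 5677 → n = rpm/60 = 94.616667 rev/s
J = V / (n·D) = 24.36 / (94.616667 × 2.295) = 0.112183
regime bands: climb J<0.3797 | cruise [0.3797, 0.7595) | windmill J≥0.7595
J = 0.1122 → climb

J = 0.1122, regime = climb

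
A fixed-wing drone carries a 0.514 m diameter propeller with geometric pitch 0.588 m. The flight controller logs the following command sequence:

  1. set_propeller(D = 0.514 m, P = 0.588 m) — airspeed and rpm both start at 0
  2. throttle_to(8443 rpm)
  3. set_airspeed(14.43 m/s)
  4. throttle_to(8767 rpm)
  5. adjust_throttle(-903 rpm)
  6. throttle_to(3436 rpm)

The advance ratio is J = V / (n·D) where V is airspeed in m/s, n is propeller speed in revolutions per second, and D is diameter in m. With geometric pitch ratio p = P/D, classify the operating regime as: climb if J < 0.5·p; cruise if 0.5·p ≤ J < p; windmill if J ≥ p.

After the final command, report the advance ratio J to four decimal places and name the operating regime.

J = 0.4902, regime = climb

set_propeller: D = 0.514 m, P = 0.588 m (p = P/D = 1.143969); state ← (V=0, rpm=0)
throttle_to(8443): rpm ← 8443
set_airspeed(14.43): V ← 14.43 m/s
throttle_to(8767): rpm ← 8767
adjust_throttle(-903): rpm ← 8767 -903 = 7864
throttle_to(3436): rpm ← 3436
final state: V = 14.43 m/s, rpm = 3436 → n = rpm/60 = 57.266667 rev/s
J = V / (n·D) = 14.43 / (57.266667 × 0.514) = 0.490232
regime bands: climb J<0.5720 | cruise [0.5720, 1.1440) | windmill J≥1.1440
J = 0.4902 → climb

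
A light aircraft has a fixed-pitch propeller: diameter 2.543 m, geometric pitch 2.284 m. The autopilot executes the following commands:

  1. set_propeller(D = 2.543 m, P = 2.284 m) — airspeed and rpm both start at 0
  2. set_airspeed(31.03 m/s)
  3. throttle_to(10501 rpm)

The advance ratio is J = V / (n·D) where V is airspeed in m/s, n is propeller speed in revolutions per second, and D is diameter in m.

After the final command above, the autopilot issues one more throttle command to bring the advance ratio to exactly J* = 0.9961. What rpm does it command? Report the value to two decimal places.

set_propeller: D = 2.543 m, P = 2.284 m (p = P/D = 0.898152); state ← (V=0, rpm=0)
set_airspeed(31.03): V ← 31.03 m/s
throttle_to(10501): rpm ← 10501
final state: V = 31.03 m/s, rpm = 10501 → n = rpm/60 = 175.016667 rev/s
target J* = 0.9961; solve J* = V/(n·D) for n: n = V/(J*·D) = 31.03/(0.9961 × 2.543) = 12.249898 rev/s
rpm = 60·n = 734.993885

rpm = 734.99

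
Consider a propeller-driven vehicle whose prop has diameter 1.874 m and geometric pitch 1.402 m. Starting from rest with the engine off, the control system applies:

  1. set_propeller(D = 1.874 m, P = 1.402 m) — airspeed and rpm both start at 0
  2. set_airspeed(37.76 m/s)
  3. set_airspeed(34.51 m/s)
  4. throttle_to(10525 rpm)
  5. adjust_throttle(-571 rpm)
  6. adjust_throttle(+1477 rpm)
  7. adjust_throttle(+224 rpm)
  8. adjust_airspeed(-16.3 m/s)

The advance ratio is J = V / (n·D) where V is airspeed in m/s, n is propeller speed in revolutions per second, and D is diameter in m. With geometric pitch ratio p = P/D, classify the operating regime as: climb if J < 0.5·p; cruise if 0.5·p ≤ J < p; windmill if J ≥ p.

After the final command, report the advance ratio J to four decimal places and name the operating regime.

set_propeller: D = 1.874 m, P = 1.402 m (p = P/D = 0.748132); state ← (V=0, rpm=0)
set_airspeed(37.76): V ← 37.76 m/s
set_airspeed(34.51): V ← 34.51 m/s
throttle_to(10525): rpm ← 10525
adjust_throttle(-571): rpm ← 10525 -571 = 9954
adjust_throttle(+1477): rpm ← 9954 +1477 = 11431
adjust_throttle(+224): rpm ← 11431 +224 = 11655
adjust_airspeed(-16.3): V ← 34.51 -16.3 = 18.21 m/s
final state: V = 18.21 m/s, rpm = 11655 → n = rpm/60 = 194.250000 rev/s
J = V / (n·D) = 18.21 / (194.250000 × 1.874) = 0.050024
regime bands: climb J<0.3741 | cruise [0.3741, 0.7481) | windmill J≥0.7481
J = 0.0500 → climb

J = 0.0500, regime = climb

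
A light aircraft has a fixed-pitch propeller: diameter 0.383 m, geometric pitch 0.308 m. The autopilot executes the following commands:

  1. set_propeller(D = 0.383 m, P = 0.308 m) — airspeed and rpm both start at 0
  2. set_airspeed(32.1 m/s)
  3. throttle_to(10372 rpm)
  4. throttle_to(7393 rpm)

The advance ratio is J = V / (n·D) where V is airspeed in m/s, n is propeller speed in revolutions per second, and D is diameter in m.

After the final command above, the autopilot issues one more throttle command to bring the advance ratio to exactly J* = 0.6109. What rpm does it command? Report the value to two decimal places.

rpm = 8231.66

set_propeller: D = 0.383 m, P = 0.308 m (p = P/D = 0.804178); state ← (V=0, rpm=0)
set_airspeed(32.1): V ← 32.1 m/s
throttle_to(10372): rpm ← 10372
throttle_to(7393): rpm ← 7393
final state: V = 32.1 m/s, rpm = 7393 → n = rpm/60 = 123.216667 rev/s
target J* = 0.6109; solve J* = V/(n·D) for n: n = V/(J*·D) = 32.1/(0.6109 × 0.383) = 137.194321 rev/s
rpm = 60·n = 8231.659235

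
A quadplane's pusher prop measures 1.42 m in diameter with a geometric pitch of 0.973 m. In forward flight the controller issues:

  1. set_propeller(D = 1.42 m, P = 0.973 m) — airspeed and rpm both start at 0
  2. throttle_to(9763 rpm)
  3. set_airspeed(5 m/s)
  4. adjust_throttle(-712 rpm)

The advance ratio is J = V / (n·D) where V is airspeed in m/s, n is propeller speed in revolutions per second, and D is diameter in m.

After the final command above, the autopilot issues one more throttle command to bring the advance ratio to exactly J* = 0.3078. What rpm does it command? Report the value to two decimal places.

set_propeller: D = 1.42 m, P = 0.973 m (p = P/D = 0.685211); state ← (V=0, rpm=0)
throttle_to(9763): rpm ← 9763
set_airspeed(5): V ← 5 m/s
adjust_throttle(-712): rpm ← 9763 -712 = 9051
final state: V = 5 m/s, rpm = 9051 → n = rpm/60 = 150.850000 rev/s
target J* = 0.3078; solve J* = V/(n·D) for n: n = V/(J*·D) = 5/(0.3078 × 1.42) = 11.439658 rev/s
rpm = 60·n = 686.379485

rpm = 686.38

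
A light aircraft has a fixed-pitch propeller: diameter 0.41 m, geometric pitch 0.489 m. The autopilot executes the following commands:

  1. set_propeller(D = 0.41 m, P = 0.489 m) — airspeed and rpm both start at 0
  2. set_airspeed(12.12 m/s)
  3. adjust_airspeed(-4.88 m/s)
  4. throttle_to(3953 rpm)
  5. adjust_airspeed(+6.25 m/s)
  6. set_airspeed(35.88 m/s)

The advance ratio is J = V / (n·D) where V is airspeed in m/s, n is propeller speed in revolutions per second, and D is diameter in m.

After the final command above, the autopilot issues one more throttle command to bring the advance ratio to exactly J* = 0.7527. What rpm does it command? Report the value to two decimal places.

set_propeller: D = 0.41 m, P = 0.489 m (p = P/D = 1.192683); state ← (V=0, rpm=0)
set_airspeed(12.12): V ← 12.12 m/s
adjust_airspeed(-4.88): V ← 12.12 -4.88 = 7.24 m/s
throttle_to(3953): rpm ← 3953
adjust_airspeed(+6.25): V ← 7.24 +6.25 = 13.49 m/s
set_airspeed(35.88): V ← 35.88 m/s
final state: V = 35.88 m/s, rpm = 3953 → n = rpm/60 = 65.883333 rev/s
target J* = 0.7527; solve J* = V/(n·D) for n: n = V/(J*·D) = 35.88/(0.7527 × 0.41) = 116.264375 rev/s
rpm = 60·n = 6975.862505

rpm = 6975.86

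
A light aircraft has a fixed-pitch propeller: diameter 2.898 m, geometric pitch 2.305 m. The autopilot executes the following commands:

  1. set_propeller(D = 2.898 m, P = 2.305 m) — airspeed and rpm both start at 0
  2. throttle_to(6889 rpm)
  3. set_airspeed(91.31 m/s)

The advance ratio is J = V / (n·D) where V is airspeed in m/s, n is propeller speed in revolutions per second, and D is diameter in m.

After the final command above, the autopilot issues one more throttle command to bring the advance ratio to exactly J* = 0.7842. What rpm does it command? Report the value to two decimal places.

rpm = 2410.71

set_propeller: D = 2.898 m, P = 2.305 m (p = P/D = 0.795376); state ← (V=0, rpm=0)
throttle_to(6889): rpm ← 6889
set_airspeed(91.31): V ← 91.31 m/s
final state: V = 91.31 m/s, rpm = 6889 → n = rpm/60 = 114.816667 rev/s
target J* = 0.7842; solve J* = V/(n·D) for n: n = V/(J*·D) = 91.31/(0.7842 × 2.898) = 40.178445 rev/s
rpm = 60·n = 2410.706695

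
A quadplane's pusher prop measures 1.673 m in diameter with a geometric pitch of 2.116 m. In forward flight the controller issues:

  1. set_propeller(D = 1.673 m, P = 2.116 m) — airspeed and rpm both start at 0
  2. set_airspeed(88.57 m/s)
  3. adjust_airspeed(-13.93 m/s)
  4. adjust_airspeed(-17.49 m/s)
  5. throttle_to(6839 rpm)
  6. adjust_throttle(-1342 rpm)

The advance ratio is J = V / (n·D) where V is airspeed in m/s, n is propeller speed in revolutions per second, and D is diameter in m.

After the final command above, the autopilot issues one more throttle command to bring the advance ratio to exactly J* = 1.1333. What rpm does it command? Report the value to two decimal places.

rpm = 1808.53

set_propeller: D = 1.673 m, P = 2.116 m (p = P/D = 1.264794); state ← (V=0, rpm=0)
set_airspeed(88.57): V ← 88.57 m/s
adjust_airspeed(-13.93): V ← 88.57 -13.93 = 74.64 m/s
adjust_airspeed(-17.49): V ← 74.64 -17.49 = 57.15 m/s
throttle_to(6839): rpm ← 6839
adjust_throttle(-1342): rpm ← 6839 -1342 = 5497
final state: V = 57.15 m/s, rpm = 5497 → n = rpm/60 = 91.616667 rev/s
target J* = 1.1333; solve J* = V/(n·D) for n: n = V/(J*·D) = 57.15/(1.1333 × 1.673) = 30.142232 rev/s
rpm = 60·n = 1808.533907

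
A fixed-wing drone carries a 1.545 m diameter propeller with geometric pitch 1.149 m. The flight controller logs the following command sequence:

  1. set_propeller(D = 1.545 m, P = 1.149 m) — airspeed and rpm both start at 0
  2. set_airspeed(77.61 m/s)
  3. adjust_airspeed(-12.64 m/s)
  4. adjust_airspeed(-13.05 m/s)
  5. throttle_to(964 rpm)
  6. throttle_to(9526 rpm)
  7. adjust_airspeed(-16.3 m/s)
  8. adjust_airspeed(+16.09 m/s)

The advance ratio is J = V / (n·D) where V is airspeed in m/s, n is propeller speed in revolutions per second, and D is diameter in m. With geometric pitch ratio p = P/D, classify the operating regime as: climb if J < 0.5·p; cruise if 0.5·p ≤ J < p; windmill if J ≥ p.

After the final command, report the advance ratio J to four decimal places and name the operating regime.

J = 0.2108, regime = climb

set_propeller: D = 1.545 m, P = 1.149 m (p = P/D = 0.743689); state ← (V=0, rpm=0)
set_airspeed(77.61): V ← 77.61 m/s
adjust_airspeed(-12.64): V ← 77.61 -12.64 = 64.97 m/s
adjust_airspeed(-13.05): V ← 64.97 -13.05 = 51.92 m/s
throttle_to(964): rpm ← 964
throttle_to(9526): rpm ← 9526
adjust_airspeed(-16.3): V ← 51.92 -16.3 = 35.62 m/s
adjust_airspeed(+16.09): V ← 35.62 +16.09 = 51.71 m/s
final state: V = 51.71 m/s, rpm = 9526 → n = rpm/60 = 158.766667 rev/s
J = V / (n·D) = 51.71 / (158.766667 × 1.545) = 0.210808
regime bands: climb J<0.3718 | cruise [0.3718, 0.7437) | windmill J≥0.7437
J = 0.2108 → climb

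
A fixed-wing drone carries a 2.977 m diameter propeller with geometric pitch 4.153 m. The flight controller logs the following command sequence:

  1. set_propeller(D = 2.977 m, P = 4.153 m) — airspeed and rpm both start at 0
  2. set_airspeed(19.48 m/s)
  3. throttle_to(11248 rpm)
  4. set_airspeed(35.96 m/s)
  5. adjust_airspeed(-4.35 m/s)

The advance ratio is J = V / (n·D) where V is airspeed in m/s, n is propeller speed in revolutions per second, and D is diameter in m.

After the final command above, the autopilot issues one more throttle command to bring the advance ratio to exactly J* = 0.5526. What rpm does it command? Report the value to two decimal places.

rpm = 1152.89

set_propeller: D = 2.977 m, P = 4.153 m (p = P/D = 1.395029); state ← (V=0, rpm=0)
set_airspeed(19.48): V ← 19.48 m/s
throttle_to(11248): rpm ← 11248
set_airspeed(35.96): V ← 35.96 m/s
adjust_airspeed(-4.35): V ← 35.96 -4.35 = 31.61 m/s
final state: V = 31.61 m/s, rpm = 11248 → n = rpm/60 = 187.466667 rev/s
target J* = 0.5526; solve J* = V/(n·D) for n: n = V/(J*·D) = 31.61/(0.5526 × 2.977) = 19.214752 rev/s
rpm = 60·n = 1152.885112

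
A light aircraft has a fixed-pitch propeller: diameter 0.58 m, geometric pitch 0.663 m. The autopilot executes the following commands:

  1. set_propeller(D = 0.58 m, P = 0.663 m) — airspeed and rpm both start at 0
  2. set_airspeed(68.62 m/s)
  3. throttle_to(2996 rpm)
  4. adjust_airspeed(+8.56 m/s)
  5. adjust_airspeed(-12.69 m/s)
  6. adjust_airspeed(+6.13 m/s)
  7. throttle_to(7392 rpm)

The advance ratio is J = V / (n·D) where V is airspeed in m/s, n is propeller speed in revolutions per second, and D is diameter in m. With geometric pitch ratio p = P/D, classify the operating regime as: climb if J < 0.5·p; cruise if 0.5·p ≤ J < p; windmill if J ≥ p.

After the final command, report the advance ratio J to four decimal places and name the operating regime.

set_propeller: D = 0.58 m, P = 0.663 m (p = P/D = 1.143103); state ← (V=0, rpm=0)
set_airspeed(68.62): V ← 68.62 m/s
throttle_to(2996): rpm ← 2996
adjust_airspeed(+8.56): V ← 68.62 +8.56 = 77.18 m/s
adjust_airspeed(-12.69): V ← 77.18 -12.69 = 64.49 m/s
adjust_airspeed(+6.13): V ← 64.49 +6.13 = 70.62 m/s
throttle_to(7392): rpm ← 7392
final state: V = 70.62 m/s, rpm = 7392 → n = rpm/60 = 123.200000 rev/s
J = V / (n·D) = 70.62 / (123.200000 × 0.58) = 0.988300
regime bands: climb J<0.5716 | cruise [0.5716, 1.1431) | windmill J≥1.1431
J = 0.9883 → cruise

J = 0.9883, regime = cruise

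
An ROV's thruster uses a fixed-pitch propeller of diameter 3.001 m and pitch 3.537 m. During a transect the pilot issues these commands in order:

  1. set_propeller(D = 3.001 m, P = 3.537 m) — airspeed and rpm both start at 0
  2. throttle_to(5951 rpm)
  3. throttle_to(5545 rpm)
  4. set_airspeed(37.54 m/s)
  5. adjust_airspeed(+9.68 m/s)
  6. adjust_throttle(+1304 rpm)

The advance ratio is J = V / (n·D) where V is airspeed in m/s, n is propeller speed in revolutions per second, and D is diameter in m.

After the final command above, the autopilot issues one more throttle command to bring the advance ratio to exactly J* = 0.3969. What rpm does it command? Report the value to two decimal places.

set_propeller: D = 3.001 m, P = 3.537 m (p = P/D = 1.178607); state ← (V=0, rpm=0)
throttle_to(5951): rpm ← 5951
throttle_to(5545): rpm ← 5545
set_airspeed(37.54): V ← 37.54 m/s
adjust_airspeed(+9.68): V ← 37.54 +9.68 = 47.22 m/s
adjust_throttle(+1304): rpm ← 5545 +1304 = 6849
final state: V = 47.22 m/s, rpm = 6849 → n = rpm/60 = 114.150000 rev/s
target J* = 0.3969; solve J* = V/(n·D) for n: n = V/(J*·D) = 47.22/(0.3969 × 3.001) = 39.644130 rev/s
rpm = 60·n = 2378.647783

rpm = 2378.65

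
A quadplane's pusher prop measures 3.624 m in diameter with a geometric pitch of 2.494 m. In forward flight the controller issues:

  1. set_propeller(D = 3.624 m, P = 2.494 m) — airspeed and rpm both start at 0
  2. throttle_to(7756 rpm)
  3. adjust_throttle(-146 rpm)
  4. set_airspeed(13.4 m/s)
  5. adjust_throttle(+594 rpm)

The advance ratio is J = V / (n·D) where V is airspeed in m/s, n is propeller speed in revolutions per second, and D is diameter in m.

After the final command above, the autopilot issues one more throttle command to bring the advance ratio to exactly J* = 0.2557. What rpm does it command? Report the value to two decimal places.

set_propeller: D = 3.624 m, P = 2.494 m (p = P/D = 0.688190); state ← (V=0, rpm=0)
throttle_to(7756): rpm ← 7756
adjust_throttle(-146): rpm ← 7756 -146 = 7610
set_airspeed(13.4): V ← 13.4 m/s
adjust_throttle(+594): rpm ← 7610 +594 = 8204
final state: V = 13.4 m/s, rpm = 8204 → n = rpm/60 = 136.733333 rev/s
target J* = 0.2557; solve J* = V/(n·D) for n: n = V/(J*·D) = 13.4/(0.2557 × 3.624) = 14.460586 rev/s
rpm = 60·n = 867.635137

rpm = 867.64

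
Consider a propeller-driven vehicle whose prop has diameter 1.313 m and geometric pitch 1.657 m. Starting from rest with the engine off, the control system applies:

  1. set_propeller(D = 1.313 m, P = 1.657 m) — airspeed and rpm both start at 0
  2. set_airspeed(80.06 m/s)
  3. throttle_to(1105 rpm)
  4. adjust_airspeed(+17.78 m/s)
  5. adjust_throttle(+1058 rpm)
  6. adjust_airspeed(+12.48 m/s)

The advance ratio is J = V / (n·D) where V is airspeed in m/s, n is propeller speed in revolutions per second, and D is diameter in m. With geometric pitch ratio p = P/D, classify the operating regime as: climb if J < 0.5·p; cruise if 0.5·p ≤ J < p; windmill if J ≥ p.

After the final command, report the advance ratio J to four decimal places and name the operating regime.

set_propeller: D = 1.313 m, P = 1.657 m (p = P/D = 1.261995); state ← (V=0, rpm=0)
set_airspeed(80.06): V ← 80.06 m/s
throttle_to(1105): rpm ← 1105
adjust_airspeed(+17.78): V ← 80.06 +17.78 = 97.84 m/s
adjust_throttle(+1058): rpm ← 1105 +1058 = 2163
adjust_airspeed(+12.48): V ← 97.84 +12.48 = 110.32 m/s
final state: V = 110.32 m/s, rpm = 2163 → n = rpm/60 = 36.050000 rev/s
J = V / (n·D) = 110.32 / (36.050000 × 1.313) = 2.330689
regime bands: climb J<0.6310 | cruise [0.6310, 1.2620) | windmill J≥1.2620
J = 2.3307 → windmill

J = 2.3307, regime = windmill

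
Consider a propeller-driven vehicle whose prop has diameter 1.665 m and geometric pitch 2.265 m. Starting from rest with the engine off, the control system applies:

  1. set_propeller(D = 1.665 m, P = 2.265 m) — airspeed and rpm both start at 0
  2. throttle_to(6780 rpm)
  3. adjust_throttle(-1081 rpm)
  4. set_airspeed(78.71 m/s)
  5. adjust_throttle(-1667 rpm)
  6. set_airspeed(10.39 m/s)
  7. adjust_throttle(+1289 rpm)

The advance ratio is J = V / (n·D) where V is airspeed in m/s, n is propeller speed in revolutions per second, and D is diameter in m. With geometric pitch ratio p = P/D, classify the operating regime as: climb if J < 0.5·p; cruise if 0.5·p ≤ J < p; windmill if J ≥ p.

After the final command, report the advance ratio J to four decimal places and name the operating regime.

J = 0.0704, regime = climb

set_propeller: D = 1.665 m, P = 2.265 m (p = P/D = 1.360360); state ← (V=0, rpm=0)
throttle_to(6780): rpm ← 6780
adjust_throttle(-1081): rpm ← 6780 -1081 = 5699
set_airspeed(78.71): V ← 78.71 m/s
adjust_throttle(-1667): rpm ← 5699 -1667 = 4032
set_airspeed(10.39): V ← 10.39 m/s
adjust_throttle(+1289): rpm ← 4032 +1289 = 5321
final state: V = 10.39 m/s, rpm = 5321 → n = rpm/60 = 88.683333 rev/s
J = V / (n·D) = 10.39 / (88.683333 × 1.665) = 0.070365
regime bands: climb J<0.6802 | cruise [0.6802, 1.3604) | windmill J≥1.3604
J = 0.0704 → climb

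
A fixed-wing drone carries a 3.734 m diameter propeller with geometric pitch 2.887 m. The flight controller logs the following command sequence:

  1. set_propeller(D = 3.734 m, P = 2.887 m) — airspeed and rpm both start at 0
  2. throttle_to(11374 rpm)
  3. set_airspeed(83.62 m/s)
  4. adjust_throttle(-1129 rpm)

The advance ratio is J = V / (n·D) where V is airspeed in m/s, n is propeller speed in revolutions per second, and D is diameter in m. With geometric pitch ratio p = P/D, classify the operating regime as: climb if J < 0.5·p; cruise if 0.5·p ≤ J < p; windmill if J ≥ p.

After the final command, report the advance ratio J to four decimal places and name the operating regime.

set_propeller: D = 3.734 m, P = 2.887 m (p = P/D = 0.773166); state ← (V=0, rpm=0)
throttle_to(11374): rpm ← 11374
set_airspeed(83.62): V ← 83.62 m/s
adjust_throttle(-1129): rpm ← 11374 -1129 = 10245
final state: V = 83.62 m/s, rpm = 10245 → n = rpm/60 = 170.750000 rev/s
J = V / (n·D) = 83.62 / (170.750000 × 3.734) = 0.131152
regime bands: climb J<0.3866 | cruise [0.3866, 0.7732) | windmill J≥0.7732
J = 0.1312 → climb

J = 0.1312, regime = climb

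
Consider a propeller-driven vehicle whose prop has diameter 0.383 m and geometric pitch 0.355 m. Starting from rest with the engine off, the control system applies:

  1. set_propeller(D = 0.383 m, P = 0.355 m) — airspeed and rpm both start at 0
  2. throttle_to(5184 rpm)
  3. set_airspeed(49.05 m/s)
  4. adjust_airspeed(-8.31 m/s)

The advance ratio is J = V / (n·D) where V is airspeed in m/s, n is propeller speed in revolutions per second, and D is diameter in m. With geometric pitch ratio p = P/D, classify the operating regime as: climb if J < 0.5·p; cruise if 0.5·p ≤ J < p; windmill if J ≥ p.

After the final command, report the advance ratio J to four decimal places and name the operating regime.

set_propeller: D = 0.383 m, P = 0.355 m (p = P/D = 0.926893); state ← (V=0, rpm=0)
throttle_to(5184): rpm ← 5184
set_airspeed(49.05): V ← 49.05 m/s
adjust_airspeed(-8.31): V ← 49.05 -8.31 = 40.74 m/s
final state: V = 40.74 m/s, rpm = 5184 → n = rpm/60 = 86.400000 rev/s
J = V / (n·D) = 40.74 / (86.400000 × 0.383) = 1.231143
regime bands: climb J<0.4634 | cruise [0.4634, 0.9269) | windmill J≥0.9269
J = 1.2311 → windmill

J = 1.2311, regime = windmill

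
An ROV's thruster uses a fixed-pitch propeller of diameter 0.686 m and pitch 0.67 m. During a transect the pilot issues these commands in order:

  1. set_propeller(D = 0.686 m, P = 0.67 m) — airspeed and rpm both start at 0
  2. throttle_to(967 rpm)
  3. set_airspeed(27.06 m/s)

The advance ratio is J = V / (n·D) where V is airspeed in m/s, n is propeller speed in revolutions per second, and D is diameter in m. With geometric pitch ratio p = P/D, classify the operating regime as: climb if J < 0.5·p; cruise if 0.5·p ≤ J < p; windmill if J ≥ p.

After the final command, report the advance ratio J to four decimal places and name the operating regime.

set_propeller: D = 0.686 m, P = 0.67 m (p = P/D = 0.976676); state ← (V=0, rpm=0)
throttle_to(967): rpm ← 967
set_airspeed(27.06): V ← 27.06 m/s
final state: V = 27.06 m/s, rpm = 967 → n = rpm/60 = 16.116667 rev/s
J = V / (n·D) = 27.06 / (16.116667 × 0.686) = 2.447532
regime bands: climb J<0.4883 | cruise [0.4883, 0.9767) | windmill J≥0.9767
J = 2.4475 → windmill

J = 2.4475, regime = windmill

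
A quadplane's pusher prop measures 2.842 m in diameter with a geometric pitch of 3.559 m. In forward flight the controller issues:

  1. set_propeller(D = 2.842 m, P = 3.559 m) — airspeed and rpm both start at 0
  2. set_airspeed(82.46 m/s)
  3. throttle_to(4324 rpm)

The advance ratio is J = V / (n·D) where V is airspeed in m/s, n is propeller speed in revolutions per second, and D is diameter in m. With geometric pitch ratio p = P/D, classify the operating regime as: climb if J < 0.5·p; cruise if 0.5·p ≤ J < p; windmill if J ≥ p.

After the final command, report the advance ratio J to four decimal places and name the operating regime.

set_propeller: D = 2.842 m, P = 3.559 m (p = P/D = 1.252287); state ← (V=0, rpm=0)
set_airspeed(82.46): V ← 82.46 m/s
throttle_to(4324): rpm ← 4324
final state: V = 82.46 m/s, rpm = 4324 → n = rpm/60 = 72.066667 rev/s
J = V / (n·D) = 82.46 / (72.066667 × 2.842) = 0.402610
regime bands: climb J<0.6261 | cruise [0.6261, 1.2523) | windmill J≥1.2523
J = 0.4026 → climb

J = 0.4026, regime = climb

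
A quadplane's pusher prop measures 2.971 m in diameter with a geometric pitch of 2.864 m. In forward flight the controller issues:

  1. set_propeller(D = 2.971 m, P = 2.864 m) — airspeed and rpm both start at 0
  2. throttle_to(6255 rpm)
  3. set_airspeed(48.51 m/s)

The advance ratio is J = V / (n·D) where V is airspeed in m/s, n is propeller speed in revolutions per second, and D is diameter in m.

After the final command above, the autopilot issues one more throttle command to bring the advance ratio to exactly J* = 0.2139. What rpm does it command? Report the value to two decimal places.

rpm = 4580.04

set_propeller: D = 2.971 m, P = 2.864 m (p = P/D = 0.963985); state ← (V=0, rpm=0)
throttle_to(6255): rpm ← 6255
set_airspeed(48.51): V ← 48.51 m/s
final state: V = 48.51 m/s, rpm = 6255 → n = rpm/60 = 104.250000 rev/s
target J* = 0.2139; solve J* = V/(n·D) for n: n = V/(J*·D) = 48.51/(0.2139 × 2.971) = 76.333968 rev/s
rpm = 60·n = 4580.038077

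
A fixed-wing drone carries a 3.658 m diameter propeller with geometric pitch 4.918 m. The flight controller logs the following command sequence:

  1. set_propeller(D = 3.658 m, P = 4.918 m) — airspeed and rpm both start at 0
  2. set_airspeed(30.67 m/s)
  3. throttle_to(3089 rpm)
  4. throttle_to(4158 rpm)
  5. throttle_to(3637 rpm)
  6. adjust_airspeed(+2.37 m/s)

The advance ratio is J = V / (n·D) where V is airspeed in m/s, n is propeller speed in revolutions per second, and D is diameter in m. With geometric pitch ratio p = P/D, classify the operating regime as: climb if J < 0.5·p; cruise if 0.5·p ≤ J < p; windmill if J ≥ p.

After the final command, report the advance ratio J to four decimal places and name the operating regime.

J = 0.1490, regime = climb

set_propeller: D = 3.658 m, P = 4.918 m (p = P/D = 1.344451); state ← (V=0, rpm=0)
set_airspeed(30.67): V ← 30.67 m/s
throttle_to(3089): rpm ← 3089
throttle_to(4158): rpm ← 4158
throttle_to(3637): rpm ← 3637
adjust_airspeed(+2.37): V ← 30.67 +2.37 = 33.04 m/s
final state: V = 33.04 m/s, rpm = 3637 → n = rpm/60 = 60.616667 rev/s
J = V / (n·D) = 33.04 / (60.616667 × 3.658) = 0.149006
regime bands: climb J<0.6722 | cruise [0.6722, 1.3445) | windmill J≥1.3445
J = 0.1490 → climb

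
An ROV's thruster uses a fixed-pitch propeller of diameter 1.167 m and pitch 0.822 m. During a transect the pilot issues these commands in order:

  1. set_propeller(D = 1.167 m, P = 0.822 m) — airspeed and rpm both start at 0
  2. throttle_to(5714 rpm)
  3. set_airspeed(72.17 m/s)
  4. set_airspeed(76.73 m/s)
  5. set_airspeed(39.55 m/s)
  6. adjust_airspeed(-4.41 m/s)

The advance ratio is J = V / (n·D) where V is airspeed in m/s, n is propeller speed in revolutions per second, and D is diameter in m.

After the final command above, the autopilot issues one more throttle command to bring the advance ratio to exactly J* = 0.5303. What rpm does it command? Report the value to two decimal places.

rpm = 3406.91

set_propeller: D = 1.167 m, P = 0.822 m (p = P/D = 0.704370); state ← (V=0, rpm=0)
throttle_to(5714): rpm ← 5714
set_airspeed(72.17): V ← 72.17 m/s
set_airspeed(76.73): V ← 76.73 m/s
set_airspeed(39.55): V ← 39.55 m/s
adjust_airspeed(-4.41): V ← 39.55 -4.41 = 35.14 m/s
final state: V = 35.14 m/s, rpm = 5714 → n = rpm/60 = 95.233333 rev/s
target J* = 0.5303; solve J* = V/(n·D) for n: n = V/(J*·D) = 35.14/(0.5303 × 1.167) = 56.781815 rev/s
rpm = 60·n = 3406.908928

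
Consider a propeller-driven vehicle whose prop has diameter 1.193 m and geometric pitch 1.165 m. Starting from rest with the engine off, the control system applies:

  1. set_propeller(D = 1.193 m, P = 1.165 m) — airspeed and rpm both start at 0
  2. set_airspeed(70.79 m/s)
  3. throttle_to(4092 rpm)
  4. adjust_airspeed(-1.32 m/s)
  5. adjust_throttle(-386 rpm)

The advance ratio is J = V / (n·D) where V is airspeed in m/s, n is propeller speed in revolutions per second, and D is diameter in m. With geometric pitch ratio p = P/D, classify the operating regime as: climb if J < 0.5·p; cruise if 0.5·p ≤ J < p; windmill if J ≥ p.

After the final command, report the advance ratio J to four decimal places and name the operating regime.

set_propeller: D = 1.193 m, P = 1.165 m (p = P/D = 0.976530); state ← (V=0, rpm=0)
set_airspeed(70.79): V ← 70.79 m/s
throttle_to(4092): rpm ← 4092
adjust_airspeed(-1.32): V ← 70.79 -1.32 = 69.47 m/s
adjust_throttle(-386): rpm ← 4092 -386 = 3706
final state: V = 69.47 m/s, rpm = 3706 → n = rpm/60 = 61.766667 rev/s
J = V / (n·D) = 69.47 / (61.766667 × 1.193) = 0.942763
regime bands: climb J<0.4883 | cruise [0.4883, 0.9765) | windmill J≥0.9765
J = 0.9428 → cruise

J = 0.9428, regime = cruise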